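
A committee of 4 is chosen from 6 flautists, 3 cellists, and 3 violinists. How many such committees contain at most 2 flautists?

Split by how many flautists are chosen (0 through 2).
Sum: C(6,0)·C(6,4) + C(6,1)·C(6,3) + C(6,2)·C(6,2) = 15 + 120 + 225 = 360.

360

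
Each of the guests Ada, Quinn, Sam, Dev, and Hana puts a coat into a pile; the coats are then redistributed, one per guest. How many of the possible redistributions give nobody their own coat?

44

This is the derangement count D_5: permutations of 5 items with no fixed point.
By inclusion–exclusion this is Σ_{j=0}^{5} (−1)^j C(5,j)·(5−j)!.
Computing: 120 − 120 + 60 − 20 + 5 − 1 = 44.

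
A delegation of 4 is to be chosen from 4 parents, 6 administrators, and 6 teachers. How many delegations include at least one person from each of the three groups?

936

Unrestricted: C(16,4) = 1820 ways to pick any 4 of the 16.
Subtract selections that omit an entire group: no parents → C(12,4) = 495; no administrators → C(10,4) = 210; no teachers → C(10,4) = 210.
Add back selections omitting two groups (i.e. drawn from a single group): C(4,4) + C(6,4) + C(6,4) = 31.
By inclusion–exclusion: 1820 − 915 + 31 = 936.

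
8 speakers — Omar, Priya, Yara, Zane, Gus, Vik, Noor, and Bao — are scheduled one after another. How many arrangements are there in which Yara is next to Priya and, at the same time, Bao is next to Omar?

2880

Treat {Yara,Priya} as one block (2 orders) and {Bao,Omar} as another (2 orders).
That leaves 6 units to arrange: 2 × 2 × 6! = 4 × 720 = 2880.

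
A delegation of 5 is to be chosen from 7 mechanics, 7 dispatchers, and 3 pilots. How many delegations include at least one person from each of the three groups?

Unrestricted: C(17,5) = 6188 ways to pick any 5 of the 17.
Subtract selections that omit an entire group: no mechanics → C(10,5) = 252; no dispatchers → C(10,5) = 252; no pilots → C(14,5) = 2002.
Add back selections omitting two groups (i.e. drawn from a single group): C(7,5) + C(7,5) + C(3,5) = 42.
By inclusion–exclusion: 6188 − 2506 + 42 = 3724.

3724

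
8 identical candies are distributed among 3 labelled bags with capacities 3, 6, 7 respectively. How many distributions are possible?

26

Without the upper bounds there are C(10,2) = 45 ways to split 8 among 3 bags.
Subtract solutions that violate a single cap (substitute x_i' = x_i − (cap_i+1)): x_1 ≥ 4 gives C(6,2) = 15; x_2 ≥ 7 gives C(3,2) = 3; x_3 ≥ 8 gives C(2,2) = 1. Together 19.
No two caps can be exceeded simultaneously, so the pair terms are all 0.
By inclusion–exclusion the count is 45 − 19 + 0 = 26.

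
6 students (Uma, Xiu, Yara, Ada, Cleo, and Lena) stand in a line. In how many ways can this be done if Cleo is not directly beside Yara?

480

There are 6! = 720 arrangements in all. If Cleo and Yara are adjacent, merging them into one block gives 2·(5)! = 240 arrangements.
So 720 − 240 = 480 arrangements keep them apart.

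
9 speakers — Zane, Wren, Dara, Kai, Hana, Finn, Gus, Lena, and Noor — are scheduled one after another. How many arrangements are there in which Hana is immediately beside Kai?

80640

Glue Hana and Kai into one block (2 internal orders), leaving 8 units to arrange in a row.
So the count is 2·(8)! = 80640.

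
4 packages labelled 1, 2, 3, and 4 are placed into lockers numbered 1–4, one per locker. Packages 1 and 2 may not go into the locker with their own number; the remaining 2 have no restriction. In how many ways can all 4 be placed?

14

Let Aᵢ (for i ∈ {1, 2}) be the placements that put package i in its forbidden locker. Any j of these fix j positions, leaving (4−j)! ways to fill the rest, and there are C(2,j) ways to pick which j.
By inclusion–exclusion, the number of valid placements is Σ_{j=0}^{2} (−1)^j C(2,j)·(4−j)!.
Computing: 24 − 12 + 2 = 14.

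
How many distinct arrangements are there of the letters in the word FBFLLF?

60

FBFLLF has 6 letters with F appearing 3 times and L appearing twice.
The number of distinct arrangements is 6!/(3!·2!) = 720/12 = 60.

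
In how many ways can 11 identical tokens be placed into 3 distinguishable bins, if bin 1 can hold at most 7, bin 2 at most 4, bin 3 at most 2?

6

Without the upper bounds there are C(13,2) = 78 ways to split 11 among 3 bins.
Subtract solutions that violate a single cap (substitute x_i' = x_i − (cap_i+1)): x_1 ≥ 8 gives C(5,2) = 10; x_2 ≥ 5 gives C(8,2) = 28; x_3 ≥ 3 gives C(10,2) = 45. Together 83.
Add back pairs where two caps are both exceeded: 0 + 1 + 10 = 11.
By inclusion–exclusion the count is 78 − 83 + 11 = 6.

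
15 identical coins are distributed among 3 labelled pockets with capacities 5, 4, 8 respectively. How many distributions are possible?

Without the upper bounds there are C(17,2) = 136 ways to split 15 among 3 pockets.
Subtract solutions that violate a single cap (substitute x_i' = x_i − (cap_i+1)): x_1 ≥ 6 gives C(11,2) = 55; x_2 ≥ 5 gives C(12,2) = 66; x_3 ≥ 9 gives C(8,2) = 28. Together 149.
Add back pairs where two caps are both exceeded: 15 + 1 + 3 = 19.
By inclusion–exclusion the count is 136 − 149 + 19 = 6.

6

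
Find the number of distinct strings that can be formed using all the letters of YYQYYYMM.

168

YYQYYYMM has 8 letters with M appearing twice and Y appearing 5 times.
So there are 8! / (5!·2!) = 168 distinguishable arrangements.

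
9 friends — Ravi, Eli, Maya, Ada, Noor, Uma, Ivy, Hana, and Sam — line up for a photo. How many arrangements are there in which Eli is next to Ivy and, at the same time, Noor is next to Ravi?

Treat {Eli,Ivy} as one block (2 orders) and {Noor,Ravi} as another (2 orders).
That leaves 7 units to arrange: 2 × 2 × 7! = 4 × 5040 = 20160.

20160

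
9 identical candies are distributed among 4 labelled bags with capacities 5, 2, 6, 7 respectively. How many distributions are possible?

103

Without the upper bounds there are C(12,3) = 220 ways to split 9 among 4 bags.
Subtract solutions that violate a single cap (substitute x_i' = x_i − (cap_i+1)): x_1 ≥ 6 gives C(6,3) = 20; x_2 ≥ 3 gives C(9,3) = 84; x_3 ≥ 7 gives C(5,3) = 10; x_4 ≥ 8 gives C(4,3) = 4. Together 118.
Add back pairs where two caps are both exceeded: 1 + 0 + 0 + 0 + 0 + 0 = 1.
By inclusion–exclusion the count is 220 − 118 + 1 = 103.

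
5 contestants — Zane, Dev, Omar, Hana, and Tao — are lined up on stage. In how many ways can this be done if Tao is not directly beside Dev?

72

Of the 5! = 120 arrangements, those with Tao and Dev adjacent number 2 × 4! = 48 (treat the pair as a block with 2 internal orders).
Complementary counting: 120 − 48 = 72.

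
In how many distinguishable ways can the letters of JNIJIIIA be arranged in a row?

840

Letter multiplicities in JNIJIIIA: A×1, I×4, J×2, N×1.
The number of distinct arrangements is 8!/(4!·2!) = 40320/48 = 840.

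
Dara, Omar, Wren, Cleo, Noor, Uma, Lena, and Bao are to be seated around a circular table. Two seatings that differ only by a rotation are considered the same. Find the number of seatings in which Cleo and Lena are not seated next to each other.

All circular seatings of 8 people number (7)! = 5040.
Seatings with Cleo beside Lena: treat them as a block with 2 internal orders, giving 2 × (6)! = 1440.
Subtracting, 5040 − 1440 = 3600.

3600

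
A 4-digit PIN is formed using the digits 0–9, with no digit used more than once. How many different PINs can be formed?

With no repetition, fill the 4 digits in order: 10 choices, then 9, down to 7.
That product is 10 × 9 × 8 × 7 = 5040.

5040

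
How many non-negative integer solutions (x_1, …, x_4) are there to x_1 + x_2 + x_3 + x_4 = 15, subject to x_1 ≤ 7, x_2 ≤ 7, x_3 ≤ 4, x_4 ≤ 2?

45

By stars and bars, unrestricted non-negative solutions to x_1+…+x_4 = 15 number C(15+3,3) = 816.
Subtract solutions that violate a single cap (substitute x_i' = x_i − (cap_i+1)): x_1 ≥ 8 gives C(10,3) = 120; x_2 ≥ 8 gives C(10,3) = 120; x_3 ≥ 5 gives C(13,3) = 286; x_4 ≥ 3 gives C(15,3) = 455. Together 981.
Add back pairs where two caps are both exceeded: 0 + 10 + 35 + 10 + 35 + 120 = 210.
By inclusion–exclusion the count is 816 − 981 + 210 = 45.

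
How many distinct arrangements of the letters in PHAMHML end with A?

With the last slot taken by A, it remains to arrange the other 6 letters (PHMHML).
Those 6 letters have H appearing twice and M appearing twice, giving (6)!/(2!·2!) = 180.

180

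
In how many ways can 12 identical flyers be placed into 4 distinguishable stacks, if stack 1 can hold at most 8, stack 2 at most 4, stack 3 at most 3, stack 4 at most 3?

60

Ignoring the caps, the number of non-negative solutions to x_1+…+x_4 = 12 is C(15,3) = 455.
Subtract solutions that violate a single cap (substitute x_i' = x_i − (cap_i+1)): x_1 ≥ 9 gives C(6,3) = 20; x_2 ≥ 5 gives C(10,3) = 120; x_3 ≥ 4 gives C(11,3) = 165; x_4 ≥ 4 gives C(11,3) = 165. Together 470.
Add back pairs where two caps are both exceeded: 0 + 0 + 0 + 20 + 20 + 35 = 75.
By inclusion–exclusion the count is 455 − 470 + 75 = 60.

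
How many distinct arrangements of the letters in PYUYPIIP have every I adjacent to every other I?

420

Treat the 2 copies of I as a single block. The multiset to arrange is then {II, P, P, P, U, Y, Y}, 7 items in all.
That gives (7)!/(3!·2!) = 420 arrangements.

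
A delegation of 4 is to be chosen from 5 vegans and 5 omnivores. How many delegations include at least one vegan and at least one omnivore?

200

Total 4-person selections from all 10: C(10,4) = 210.
Subtract selections that omit an entire group: no vegans → C(5,4) = 5; no omnivores → C(5,4) = 5.
Both groups omitted at once is impossible, so 210 − 10 = 200.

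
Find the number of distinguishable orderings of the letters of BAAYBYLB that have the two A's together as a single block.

Treat the 2 copies of A as a single block. The multiset to arrange is then {AA, B, B, B, L, Y, Y}, 7 items in all.
That gives (7)!/(3!·2!) = 420 arrangements.

420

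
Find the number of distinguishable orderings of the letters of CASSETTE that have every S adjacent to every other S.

Treat the 2 copies of S as a single block. The multiset to arrange is then {SS, A, C, E, E, T, T}, 7 items in all.
That gives (7)!/(2!·2!) = 1260 arrangements.

1260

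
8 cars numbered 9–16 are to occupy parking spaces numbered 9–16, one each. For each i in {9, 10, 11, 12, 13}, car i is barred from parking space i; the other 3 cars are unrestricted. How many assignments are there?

Let Aᵢ (for 9 ≤ i ≤ 13) be the placements that put car i in its forbidden parking space. Any j of these fix j positions, leaving (8−j)! ways to fill the rest, and there are C(5,j) ways to pick which j.
By inclusion–exclusion, the number of valid placements is Σ_{j=0}^{5} (−1)^j C(5,j)·(8−j)!.
Computing: 40320 − 25200 + 7200 − 1200 + 120 − 6 = 21234.

21234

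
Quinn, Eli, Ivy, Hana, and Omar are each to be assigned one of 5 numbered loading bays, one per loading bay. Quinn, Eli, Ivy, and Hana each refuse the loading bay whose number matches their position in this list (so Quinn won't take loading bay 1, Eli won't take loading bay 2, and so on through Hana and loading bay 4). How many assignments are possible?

Let Aᵢ (for 1 ≤ i ≤ 4) be the placements that put person i in their forbidden loading bay. Any j of these fix j positions, leaving (5−j)! ways to fill the rest, and there are C(4,j) ways to pick which j.
By inclusion–exclusion, the number of valid placements is Σ_{j=0}^{4} (−1)^j C(4,j)·(5−j)!.
Computing: 120 − 96 + 36 − 8 + 1 = 53.

53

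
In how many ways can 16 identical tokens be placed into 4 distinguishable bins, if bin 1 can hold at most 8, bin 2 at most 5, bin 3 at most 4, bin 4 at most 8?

163

By stars and bars, unrestricted non-negative solutions to x_1+…+x_4 = 16 number C(16+3,3) = 969.
Subtract solutions that violate a single cap (substitute x_i' = x_i − (cap_i+1)): x_1 ≥ 9 gives C(10,3) = 120; x_2 ≥ 6 gives C(13,3) = 286; x_3 ≥ 5 gives C(14,3) = 364; x_4 ≥ 9 gives C(10,3) = 120. Together 890.
Add back pairs where two caps are both exceeded: 4 + 10 + 0 + 56 + 4 + 10 = 84.
By inclusion–exclusion the count is 969 − 890 + 84 = 163.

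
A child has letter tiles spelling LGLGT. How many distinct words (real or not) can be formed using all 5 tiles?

Letter multiplicities in LGLGT: G×2, L×2, T×1.
So there are 5! / (2!·2!) = 30 distinguishable arrangements.

30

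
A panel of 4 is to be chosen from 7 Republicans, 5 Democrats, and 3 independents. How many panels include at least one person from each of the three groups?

630

Total 4-person selections from all 15: C(15,4) = 1365.
Subtract selections that omit an entire group: no Republicans → C(8,4) = 70; no Democrats → C(10,4) = 210; no independents → C(12,4) = 495.
Add back selections omitting two groups (i.e. drawn from a single group): C(7,4) + C(5,4) + C(3,4) = 40.
By inclusion–exclusion: 1365 − 775 + 40 = 630.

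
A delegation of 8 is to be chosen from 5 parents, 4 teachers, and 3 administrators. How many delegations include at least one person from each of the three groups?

Unrestricted: C(12,8) = 495 ways to pick any 8 of the 12.
Selections missing a whole group: no parents → C(7,8) = 0; no teachers → C(8,8) = 1; no administrators → C(9,8) = 9.
Add back selections omitting two groups (i.e. drawn from a single group): C(5,8) + C(4,8) + C(3,8) = 0.
By inclusion–exclusion: 495 − 10 + 0 = 485.

485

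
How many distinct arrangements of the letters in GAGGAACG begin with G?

140

With the first slot taken by G, it remains to arrange the other 7 letters (AGGAACG).
Those 7 letters have A appearing 3 times and G appearing 3 times, giving (7)!/(3!·3!) = 140.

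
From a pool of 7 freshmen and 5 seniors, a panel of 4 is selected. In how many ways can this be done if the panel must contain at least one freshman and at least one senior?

Unrestricted: C(12,4) = 495 ways to pick any 4 of the 12.
Subtract selections that omit an entire group: no freshmen → C(5,4) = 5; no seniors → C(7,4) = 35.
Both groups omitted at once is impossible, so 495 − 40 = 455.

455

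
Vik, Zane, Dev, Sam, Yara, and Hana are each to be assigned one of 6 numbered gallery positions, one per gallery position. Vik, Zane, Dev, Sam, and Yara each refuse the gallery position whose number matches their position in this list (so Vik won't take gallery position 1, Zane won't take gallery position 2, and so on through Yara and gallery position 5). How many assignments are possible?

309

Let Aᵢ (for 1 ≤ i ≤ 5) be the placements that put person i in their forbidden gallery position. Any j of these fix j positions, leaving (6−j)! ways to fill the rest, and there are C(5,j) ways to pick which j.
By inclusion–exclusion, the number of valid placements is Σ_{j=0}^{5} (−1)^j C(5,j)·(6−j)!.
Computing: 720 − 600 + 240 − 60 + 10 − 1 = 309.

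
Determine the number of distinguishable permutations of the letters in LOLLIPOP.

The 8 letters of LOLLIPOP have repeats: L appearing 3 times, O appearing twice, and P appearing twice.
The number of distinct arrangements is 8!/(3!·2!·2!) = 40320/24 = 1680.

1680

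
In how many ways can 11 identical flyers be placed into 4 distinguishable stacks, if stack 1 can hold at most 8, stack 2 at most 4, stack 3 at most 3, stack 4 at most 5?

109

Without the upper bounds there are C(14,3) = 364 ways to split 11 among 4 stacks.
Subtract solutions that violate a single cap (substitute x_i' = x_i − (cap_i+1)): x_1 ≥ 9 gives C(5,3) = 10; x_2 ≥ 5 gives C(9,3) = 84; x_3 ≥ 4 gives C(10,3) = 120; x_4 ≥ 6 gives C(8,3) = 56. Together 270.
Add back pairs where two caps are both exceeded: 0 + 0 + 0 + 10 + 1 + 4 = 15.
By inclusion–exclusion the count is 364 − 270 + 15 = 109.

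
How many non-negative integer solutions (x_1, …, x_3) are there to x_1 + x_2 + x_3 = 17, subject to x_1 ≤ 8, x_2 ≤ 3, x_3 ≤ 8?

Without the upper bounds there are C(19,2) = 171 ways to split 17 among 3 variables.
Subtract solutions that violate a single cap (substitute x_i' = x_i − (cap_i+1)): x_1 ≥ 9 gives C(10,2) = 45; x_2 ≥ 4 gives C(15,2) = 105; x_3 ≥ 9 gives C(10,2) = 45. Together 195.
Add back pairs where two caps are both exceeded: 15 + 0 + 15 = 30.
By inclusion–exclusion the count is 171 − 195 + 30 = 6.

6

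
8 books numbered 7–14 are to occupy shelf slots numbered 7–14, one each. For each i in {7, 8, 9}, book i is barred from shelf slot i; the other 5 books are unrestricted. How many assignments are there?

Let Aᵢ (for i ∈ {7, 8, 9}) be the placements that put book i in its forbidden shelf slot. Any j of these fix j positions, leaving (8−j)! ways to fill the rest, and there are C(3,j) ways to pick which j.
By inclusion–exclusion, the number of valid placements is Σ_{j=0}^{3} (−1)^j C(3,j)·(8−j)!.
Computing: 40320 − 15120 + 2160 − 120 = 27240.

27240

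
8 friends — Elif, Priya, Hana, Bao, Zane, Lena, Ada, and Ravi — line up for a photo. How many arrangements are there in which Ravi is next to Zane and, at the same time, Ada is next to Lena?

Treat {Ravi,Zane} as one block (2 orders) and {Ada,Lena} as another (2 orders).
That leaves 6 units to arrange: 2 × 2 × 6! = 4 × 720 = 2880.

2880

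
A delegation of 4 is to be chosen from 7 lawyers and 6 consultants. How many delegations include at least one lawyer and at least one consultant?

665

Total 4-person selections from all 13: C(13,4) = 715.
Subtract selections that omit an entire group: no lawyers → C(6,4) = 15; no consultants → C(7,4) = 35.
Both groups omitted at once is impossible, so 715 − 50 = 665.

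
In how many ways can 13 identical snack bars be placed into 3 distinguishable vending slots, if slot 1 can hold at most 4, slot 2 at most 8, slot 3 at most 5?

15

Without the upper bounds there are C(15,2) = 105 ways to split 13 among 3 vending slots.
Subtract solutions that violate a single cap (substitute x_i' = x_i − (cap_i+1)): x_1 ≥ 5 gives C(10,2) = 45; x_2 ≥ 9 gives C(6,2) = 15; x_3 ≥ 6 gives C(9,2) = 36. Together 96.
Add back pairs where two caps are both exceeded: 0 + 6 + 0 = 6.
By inclusion–exclusion the count is 105 − 96 + 6 = 15.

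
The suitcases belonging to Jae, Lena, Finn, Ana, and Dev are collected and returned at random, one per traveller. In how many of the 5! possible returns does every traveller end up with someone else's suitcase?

44

Count assignments avoiding every fixed point. For any j of the 5 travellers fixed to their own suitcase, the other 5−j can be arranged in (5−j)! ways.
By inclusion–exclusion this is Σ_{j=0}^{5} (−1)^j C(5,j)·(5−j)!.
Computing: 120 − 120 + 60 − 20 + 5 − 1 = 44.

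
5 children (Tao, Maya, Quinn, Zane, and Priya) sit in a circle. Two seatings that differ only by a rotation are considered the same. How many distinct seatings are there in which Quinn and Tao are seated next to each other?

12

Glue Quinn and Tao into a block (2 internal orders). Seating 4 units around a circle gives (3)! arrangements.
So 2 × (3)! = 2 × 6 = 12.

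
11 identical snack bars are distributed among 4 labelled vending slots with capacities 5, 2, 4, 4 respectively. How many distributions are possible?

31

By stars and bars, unrestricted non-negative solutions to x_1+…+x_4 = 11 number C(11+3,3) = 364.
Subtract solutions that violate a single cap (substitute x_i' = x_i − (cap_i+1)): x_1 ≥ 6 gives C(8,3) = 56; x_2 ≥ 3 gives C(11,3) = 165; x_3 ≥ 5 gives C(9,3) = 84; x_4 ≥ 5 gives C(9,3) = 84. Together 389.
Add back pairs where two caps are both exceeded: 10 + 1 + 1 + 20 + 20 + 4 = 56.
By inclusion–exclusion the count is 364 − 389 + 56 = 31.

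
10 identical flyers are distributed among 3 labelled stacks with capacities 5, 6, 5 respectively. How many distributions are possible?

26

By stars and bars, unrestricted non-negative solutions to x_1+…+x_3 = 10 number C(10+2,2) = 66.
Subtract solutions that violate a single cap (substitute x_i' = x_i − (cap_i+1)): x_1 ≥ 6 gives C(6,2) = 15; x_2 ≥ 7 gives C(5,2) = 10; x_3 ≥ 6 gives C(6,2) = 15. Together 40.
No two caps can be exceeded simultaneously, so the pair terms are all 0.
By inclusion–exclusion the count is 66 − 40 + 0 = 26.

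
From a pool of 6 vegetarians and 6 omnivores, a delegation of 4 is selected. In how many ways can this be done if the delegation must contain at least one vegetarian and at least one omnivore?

Unrestricted: C(12,4) = 495 ways to pick any 4 of the 12.
Subtract selections that omit an entire group: no vegetarians → C(6,4) = 15; no omnivores → C(6,4) = 15.
Both groups omitted at once is impossible, so 495 − 30 = 465.

465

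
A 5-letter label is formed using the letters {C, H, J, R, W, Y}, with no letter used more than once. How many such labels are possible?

720

This is a permutation of 5 out of 6: P(6,5) = 6!/1!.
That product is 6 × 5 × 4 × 3 × 2 = 720.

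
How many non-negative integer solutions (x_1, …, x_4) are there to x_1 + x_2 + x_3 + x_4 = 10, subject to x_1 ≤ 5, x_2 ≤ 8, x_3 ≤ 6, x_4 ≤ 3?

144

Without the upper bounds there are C(13,3) = 286 ways to split 10 among 4 variables.
Subtract solutions that violate a single cap (substitute x_i' = x_i − (cap_i+1)): x_1 ≥ 6 gives C(7,3) = 35; x_2 ≥ 9 gives C(4,3) = 4; x_3 ≥ 7 gives C(6,3) = 20; x_4 ≥ 4 gives C(9,3) = 84. Together 143.
Add back pairs where two caps are both exceeded: 0 + 0 + 1 + 0 + 0 + 0 = 1.
By inclusion–exclusion the count is 286 − 143 + 1 = 144.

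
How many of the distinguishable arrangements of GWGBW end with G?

Fix G in the last position and arrange the remaining 4 letters.
Those 4 letters have W appearing twice, giving (4)!/(2!) = 12.

12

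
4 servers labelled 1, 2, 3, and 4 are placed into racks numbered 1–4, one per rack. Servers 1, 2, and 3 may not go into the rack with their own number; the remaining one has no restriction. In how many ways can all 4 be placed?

Let Aᵢ (for i ∈ {1, 2, 3}) be the placements that put server i in its forbidden rack. Any j of these fix j positions, leaving (4−j)! ways to fill the rest, and there are C(3,j) ways to pick which j.
By inclusion–exclusion, the number of valid placements is Σ_{j=0}^{3} (−1)^j C(3,j)·(4−j)!.
Computing: 24 − 18 + 6 − 1 = 11.

11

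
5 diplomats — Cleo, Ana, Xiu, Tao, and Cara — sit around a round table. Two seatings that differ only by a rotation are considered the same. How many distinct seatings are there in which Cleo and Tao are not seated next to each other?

12

Without the restriction there are (4)! = 24 seatings.
Those with Cleo next to Tao: fuse the pair into one unit and seat 4 units around a circle — 2·(3)! = 12.
Subtracting, 24 − 12 = 12.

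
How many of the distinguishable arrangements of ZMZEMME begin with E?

60

With the first slot taken by E, it remains to arrange the other 6 letters (ZMZMME).
Those 6 letters have M appearing 3 times and Z appearing twice, giving (6)!/(3!·2!) = 60.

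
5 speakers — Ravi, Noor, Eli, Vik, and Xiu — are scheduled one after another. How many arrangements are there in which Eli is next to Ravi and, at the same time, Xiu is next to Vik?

24

Treat {Eli,Ravi} as one block (2 orders) and {Xiu,Vik} as another (2 orders).
That leaves 3 units to arrange: 2 × 2 × 3! = 4 × 6 = 24.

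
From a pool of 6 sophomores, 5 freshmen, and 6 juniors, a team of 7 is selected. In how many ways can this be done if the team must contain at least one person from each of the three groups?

With no constraint there are C(17,7) = 19448 possible selections.
Selections missing a whole group: no sophomores → C(11,7) = 330; no freshmen → C(12,7) = 792; no juniors → C(11,7) = 330.
Add back selections omitting two groups (i.e. drawn from a single group): C(6,7) + C(5,7) + C(6,7) = 0.
By inclusion–exclusion: 19448 − 1452 + 0 = 17996.

17996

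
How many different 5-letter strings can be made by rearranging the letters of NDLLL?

Letter multiplicities in NDLLL: D×1, L×3, N×1.
Dividing 5! = 120 by 3! = 6 for the repeated letters gives 20.

20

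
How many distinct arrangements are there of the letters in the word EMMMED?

60

The 6 letters of EMMMED have repeats: E appearing twice and M appearing 3 times.
Dividing 6! = 720 by 3!·2! = 12 for the repeated letters gives 60.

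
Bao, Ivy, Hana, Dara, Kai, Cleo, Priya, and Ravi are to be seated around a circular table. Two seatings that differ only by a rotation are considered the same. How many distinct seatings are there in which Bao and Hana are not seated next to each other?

Without the restriction there are (7)! = 5040 seatings.
Those with Bao next to Hana: fuse the pair into one unit and seat 7 units around a circle — 2·(6)! = 1440.
Subtracting, 5040 − 1440 = 3600.

3600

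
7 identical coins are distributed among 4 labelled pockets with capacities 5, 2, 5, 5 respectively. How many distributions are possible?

73

By stars and bars, unrestricted non-negative solutions to x_1+…+x_4 = 7 number C(7+3,3) = 120.
Subtract solutions that violate a single cap (substitute x_i' = x_i − (cap_i+1)): x_1 ≥ 6 gives C(4,3) = 4; x_2 ≥ 3 gives C(7,3) = 35; x_3 ≥ 6 gives C(4,3) = 4; x_4 ≥ 6 gives C(4,3) = 4. Together 47.
No two caps can be exceeded simultaneously, so the pair terms are all 0.
By inclusion–exclusion the count is 120 − 47 + 0 = 73.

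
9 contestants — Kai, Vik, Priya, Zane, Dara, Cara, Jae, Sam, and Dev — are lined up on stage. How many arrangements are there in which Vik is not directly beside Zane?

Of the 9! = 362880 arrangements, those with Vik and Zane adjacent number 2 × 8! = 80640 (treat the pair as a block with 2 internal orders).
Complementary counting: 362880 − 80640 = 282240.

282240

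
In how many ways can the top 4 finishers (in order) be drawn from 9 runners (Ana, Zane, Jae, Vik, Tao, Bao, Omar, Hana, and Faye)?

This is an ordered selection of 4 from 9: P(9,4).
That gives 9 × 8 × 7 × 6 = 3024.

3024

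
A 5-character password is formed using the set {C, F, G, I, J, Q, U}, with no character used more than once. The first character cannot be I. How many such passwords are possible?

The first character has 7−1 = 6 choices (anything except I).
The remaining 4 characters are filled from the other 6 symbols without repetition: 6 × 5 × 4 × 3 = 360.
Total: 6 × 360 = 2160.

2160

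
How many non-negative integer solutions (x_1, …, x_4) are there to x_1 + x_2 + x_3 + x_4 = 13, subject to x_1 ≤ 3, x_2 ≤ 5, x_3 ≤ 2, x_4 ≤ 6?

19

Without the upper bounds there are C(16,3) = 560 ways to split 13 among 4 variables.
Subtract solutions that violate a single cap (substitute x_i' = x_i − (cap_i+1)): x_1 ≥ 4 gives C(12,3) = 220; x_2 ≥ 6 gives C(10,3) = 120; x_3 ≥ 3 gives C(13,3) = 286; x_4 ≥ 7 gives C(9,3) = 84. Together 710.
Add back pairs where two caps are both exceeded: 20 + 84 + 10 + 35 + 1 + 20 = 170.
Subtract triples: 1 + 0 + 0 + 0 = 1.
By inclusion–exclusion the count is 560 − 710 + 170 − 1 = 19.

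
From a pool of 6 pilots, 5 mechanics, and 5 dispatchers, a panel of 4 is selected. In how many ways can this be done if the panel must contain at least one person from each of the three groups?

975

With no constraint there are C(16,4) = 1820 possible selections.
Subtract selections that omit an entire group: no pilots → C(10,4) = 210; no mechanics → C(11,4) = 330; no dispatchers → C(11,4) = 330.
Add back selections omitting two groups (i.e. drawn from a single group): C(6,4) + C(5,4) + C(5,4) = 25.
By inclusion–exclusion: 1820 − 870 + 25 = 975.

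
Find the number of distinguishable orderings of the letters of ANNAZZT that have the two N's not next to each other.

450

Total arrangements of ANNAZZT: 7!/(2!·2!·2!) = 630.
Arrangements with the N's together: treat NN as one letter, giving (6)!/(2!·2!) = 180.
Subtracting, 630 − 180 = 450 arrangements keep the N's apart.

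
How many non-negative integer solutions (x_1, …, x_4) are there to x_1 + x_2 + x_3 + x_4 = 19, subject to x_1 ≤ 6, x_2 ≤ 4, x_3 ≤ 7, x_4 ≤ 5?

By stars and bars, unrestricted non-negative solutions to x_1+…+x_4 = 19 number C(19+3,3) = 1540.
Subtract solutions that violate a single cap (substitute x_i' = x_i − (cap_i+1)): x_1 ≥ 7 gives C(15,3) = 455; x_2 ≥ 5 gives C(17,3) = 680; x_3 ≥ 8 gives C(14,3) = 364; x_4 ≥ 6 gives C(16,3) = 560. Together 2059.
Add back pairs where two caps are both exceeded: 120 + 35 + 84 + 84 + 165 + 56 = 544.
Subtract triples: 0 + 4 + 0 + 1 = 5.
By inclusion–exclusion the count is 1540 − 2059 + 544 − 5 = 20.

20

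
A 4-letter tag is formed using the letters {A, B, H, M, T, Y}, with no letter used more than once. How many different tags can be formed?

This is a permutation of 4 out of 6: P(6,4) = 6!/2!.
That product is 6 × 5 × 4 × 3 = 360.

360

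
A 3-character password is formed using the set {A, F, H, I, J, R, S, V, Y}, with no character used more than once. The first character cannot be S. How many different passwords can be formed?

The first character has 9−1 = 8 choices (anything except S).
The remaining 2 characters are filled from the other 8 symbols without repetition: 8 × 7 = 56.
Total: 8 × 56 = 448.

448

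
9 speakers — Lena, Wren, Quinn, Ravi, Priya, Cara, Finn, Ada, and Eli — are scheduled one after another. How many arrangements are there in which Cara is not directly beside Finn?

282240

Of the 9! = 362880 arrangements, those with Cara and Finn adjacent number 2 × 8! = 80640 (treat the pair as a block with 2 internal orders).
So 362880 − 80640 = 282240 arrangements keep them apart.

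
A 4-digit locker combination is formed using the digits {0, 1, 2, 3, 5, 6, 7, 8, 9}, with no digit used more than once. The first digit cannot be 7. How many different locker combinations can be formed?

The first digit has 9−1 = 8 choices (anything except 7).
The remaining 3 digits are filled from the other 8 symbols without repetition: 8 × 7 × 6 = 336.
Total: 8 × 336 = 2688.

2688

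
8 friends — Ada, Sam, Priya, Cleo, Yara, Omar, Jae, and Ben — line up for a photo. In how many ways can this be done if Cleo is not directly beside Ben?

There are 8! = 40320 arrangements in all. If Cleo and Ben are adjacent, merging them into one block gives 2·(7)! = 10080 arrangements.
Complementary counting: 40320 − 10080 = 30240.

30240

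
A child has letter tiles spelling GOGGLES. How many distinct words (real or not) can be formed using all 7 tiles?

840

Letter multiplicities in GOGGLES: E×1, G×3, L×1, O×1, S×1.
Dividing 7! = 5040 by 3! = 6 for the repeated letters gives 840.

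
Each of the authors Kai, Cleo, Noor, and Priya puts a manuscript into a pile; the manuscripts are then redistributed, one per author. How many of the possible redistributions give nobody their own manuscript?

9

This is the derangement count D_4: permutations of 4 items with no fixed point.
By inclusion–exclusion this is Σ_{j=0}^{4} (−1)^j C(4,j)·(4−j)!.
Computing: 24 − 24 + 12 − 4 + 1 = 9.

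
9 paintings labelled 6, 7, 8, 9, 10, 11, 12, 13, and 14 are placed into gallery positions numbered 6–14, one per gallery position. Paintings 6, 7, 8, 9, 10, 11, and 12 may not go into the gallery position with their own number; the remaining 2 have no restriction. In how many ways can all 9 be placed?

165016

Let Aᵢ (for 6 ≤ i ≤ 12) be the placements that put painting i in its forbidden gallery position. Any j of these fix j positions, leaving (9−j)! ways to fill the rest, and there are C(7,j) ways to pick which j.
By inclusion–exclusion, the number of valid placements is Σ_{j=0}^{7} (−1)^j C(7,j)·(9−j)!.
Computing: 362880 − 282240 + 105840 − 25200 + 4200 − 504 + 42 − 2 = 165016.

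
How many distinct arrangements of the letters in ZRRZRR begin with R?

With the first slot taken by R, it remains to arrange the other 5 letters (ZRZRR).
Those 5 letters have R appearing 3 times and Z appearing twice, giving (5)!/(3!·2!) = 10.

10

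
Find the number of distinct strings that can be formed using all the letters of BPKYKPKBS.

15120

Letter multiplicities in BPKYKPKBS: B×2, K×3, P×2, S×1, Y×1.
Dividing 9! = 362880 by 3!·2!·2! = 24 for the repeated letters gives 15120.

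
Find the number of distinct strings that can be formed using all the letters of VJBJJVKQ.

3360

The 8 letters of VJBJJVKQ have repeats: J appearing 3 times and V appearing twice.
The number of distinct arrangements is 8!/(3!·2!) = 40320/12 = 3360.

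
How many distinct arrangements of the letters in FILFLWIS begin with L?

1260

Fix L in the first position and arrange the remaining 7 letters.
Those 7 letters have F appearing twice and I appearing twice, giving (7)!/(2!·2!) = 1260.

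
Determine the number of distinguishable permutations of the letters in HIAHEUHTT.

The 9 letters of HIAHEUHTT have repeats: H appearing 3 times and T appearing twice.
Dividing 9! = 362880 by 3!·2! = 12 for the repeated letters gives 30240.

30240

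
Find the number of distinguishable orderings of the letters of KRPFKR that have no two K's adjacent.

120

There are 6!/(2!·2!) = 180 arrangements of KRPFKR in total.
Arrangements with the K's together: treat KK as one letter, giving (5)!/(2!) = 60.
Subtracting, 180 − 60 = 120 arrangements keep the K's apart.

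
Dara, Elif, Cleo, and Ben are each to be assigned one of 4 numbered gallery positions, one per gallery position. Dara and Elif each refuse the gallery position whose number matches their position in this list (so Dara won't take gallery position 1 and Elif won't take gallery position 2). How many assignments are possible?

14

Let Aᵢ (for i ∈ {1, 2}) be the placements that put person i in their forbidden gallery position. Any j of these fix j positions, leaving (4−j)! ways to fill the rest, and there are C(2,j) ways to pick which j.
By inclusion–exclusion, the number of valid placements is Σ_{j=0}^{2} (−1)^j C(2,j)·(4−j)!.
Computing: 24 − 12 + 2 = 14.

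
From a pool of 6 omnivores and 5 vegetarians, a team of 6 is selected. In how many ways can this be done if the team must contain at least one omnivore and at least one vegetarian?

461

Total 6-person selections from all 11: C(11,6) = 462.
Subtract selections that omit an entire group: no omnivores → C(5,6) = 0; no vegetarians → C(6,6) = 1.
Both groups omitted at once is impossible, so 462 − 1 = 461.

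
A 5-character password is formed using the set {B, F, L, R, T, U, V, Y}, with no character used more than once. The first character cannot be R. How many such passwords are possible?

5880

The first character has 8−1 = 7 choices (anything except R).
The remaining 4 characters are filled from the other 7 symbols without repetition: 7 × 6 × 5 × 4 = 840.
Total: 7 × 840 = 5880.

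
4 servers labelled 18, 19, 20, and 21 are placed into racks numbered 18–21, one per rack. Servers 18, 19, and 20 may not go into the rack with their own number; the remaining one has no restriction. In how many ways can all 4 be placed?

Let Aᵢ (for i ∈ {18, 19, 20}) be the placements that put server i in its forbidden rack. Any j of these fix j positions, leaving (4−j)! ways to fill the rest, and there are C(3,j) ways to pick which j.
By inclusion–exclusion, the number of valid placements is Σ_{j=0}^{3} (−1)^j C(3,j)·(4−j)!.
Computing: 24 − 18 + 6 − 1 = 11.

11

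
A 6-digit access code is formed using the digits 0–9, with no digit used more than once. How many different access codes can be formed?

Choose and order 6 of the 10 symbols: the first digit has 10 options, the next 9, and so on down to 5.
That product is 10 × 9 × 8 × 7 × 6 × 5 = 151200.

151200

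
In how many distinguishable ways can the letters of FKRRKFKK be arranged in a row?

The 8 letters of FKRRKFKK have repeats: F appearing twice, K appearing 4 times, and R appearing twice.
The number of distinct arrangements is 8!/(4!·2!·2!) = 40320/96 = 420.

420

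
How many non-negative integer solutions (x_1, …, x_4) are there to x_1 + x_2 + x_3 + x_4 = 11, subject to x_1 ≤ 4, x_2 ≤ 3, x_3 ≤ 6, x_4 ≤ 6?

102

Without the upper bounds there are C(14,3) = 364 ways to split 11 among 4 variables.
Subtract solutions that violate a single cap (substitute x_i' = x_i − (cap_i+1)): x_1 ≥ 5 gives C(9,3) = 84; x_2 ≥ 4 gives C(10,3) = 120; x_3 ≥ 7 gives C(7,3) = 35; x_4 ≥ 7 gives C(7,3) = 35. Together 274.
Add back pairs where two caps are both exceeded: 10 + 0 + 0 + 1 + 1 + 0 = 12.
By inclusion–exclusion the count is 364 − 274 + 12 = 102.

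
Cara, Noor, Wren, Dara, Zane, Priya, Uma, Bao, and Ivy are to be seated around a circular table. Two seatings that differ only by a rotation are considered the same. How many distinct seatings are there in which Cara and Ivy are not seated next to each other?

All circular seatings of 9 people number (8)! = 40320.
Seatings with Cara beside Ivy: treat them as a block with 2 internal orders, giving 2 × (7)! = 10080.
Subtracting, 40320 − 10080 = 30240.

30240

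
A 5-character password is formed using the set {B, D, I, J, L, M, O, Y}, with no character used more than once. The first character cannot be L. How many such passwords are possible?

The first character has 8−1 = 7 choices (anything except L).
The remaining 4 characters are filled from the other 7 symbols without repetition: 7 × 6 × 5 × 4 = 840.
Total: 7 × 840 = 5880.

5880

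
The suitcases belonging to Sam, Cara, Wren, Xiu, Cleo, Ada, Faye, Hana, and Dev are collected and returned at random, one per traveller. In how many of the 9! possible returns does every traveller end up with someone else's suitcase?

133496

Let Aᵢ be the assignments in which traveller i gets their own suitcase. We want the size of the complement of A₁∪…∪A_9.
By inclusion–exclusion this is Σ_{j=0}^{9} (−1)^j C(9,j)·(9−j)!.
Computing: 362880 − 362880 + 181440 − 60480 + 15120 − 3024 + 504 − 72 + 9 − 1 = 133496.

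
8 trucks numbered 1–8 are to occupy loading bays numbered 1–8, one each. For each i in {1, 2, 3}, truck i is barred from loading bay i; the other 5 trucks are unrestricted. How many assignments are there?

27240

Let Aᵢ (for i ∈ {1, 2, 3}) be the placements that put truck i in its forbidden loading bay. Any j of these fix j positions, leaving (8−j)! ways to fill the rest, and there are C(3,j) ways to pick which j.
By inclusion–exclusion, the number of valid placements is Σ_{j=0}^{3} (−1)^j C(3,j)·(8−j)!.
Computing: 40320 − 15120 + 2160 − 120 = 27240.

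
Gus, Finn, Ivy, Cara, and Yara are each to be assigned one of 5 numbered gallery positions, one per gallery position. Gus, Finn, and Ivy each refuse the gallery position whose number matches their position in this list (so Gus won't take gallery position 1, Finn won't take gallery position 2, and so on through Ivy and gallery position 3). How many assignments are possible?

Let Aᵢ (for i ∈ {1, 2, 3}) be the placements that put person i in their forbidden gallery position. Any j of these fix j positions, leaving (5−j)! ways to fill the rest, and there are C(3,j) ways to pick which j.
By inclusion–exclusion, the number of valid placements is Σ_{j=0}^{3} (−1)^j C(3,j)·(5−j)!.
Computing: 120 − 72 + 18 − 2 = 64.

64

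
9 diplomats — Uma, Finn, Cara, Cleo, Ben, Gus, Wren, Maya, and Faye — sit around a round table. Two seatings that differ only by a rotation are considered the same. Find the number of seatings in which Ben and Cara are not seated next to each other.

Without the restriction there are (8)! = 40320 seatings.
Seatings with Ben beside Cara: treat them as a block with 2 internal orders, giving 2 × (7)! = 10080.
Subtracting, 40320 − 10080 = 30240.

30240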